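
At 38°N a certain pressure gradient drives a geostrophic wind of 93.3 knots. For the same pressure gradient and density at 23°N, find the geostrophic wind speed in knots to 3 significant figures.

With the same pressure gradient and density, V_g ∝ 1/f ∝ 1/sin φ.
V₂ = V₁ · sin φ₁ / sin φ₂ = 93.3 × sin 38° / sin 23°
V₂ = 93.3 × 0.6157/0.3907 = 147 knots

147 knots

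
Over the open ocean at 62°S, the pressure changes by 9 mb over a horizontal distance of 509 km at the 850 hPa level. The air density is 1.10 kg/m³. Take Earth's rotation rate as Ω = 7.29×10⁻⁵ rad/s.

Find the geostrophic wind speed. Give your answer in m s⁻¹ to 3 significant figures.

Coriolis parameter at 62°S:
f = 2Ω sin φ = 2 × 7.29×10⁻⁵ × sin 62° = 1.29×10⁻⁴ s⁻¹
Pressure gradient: |∂P/∂n| = 900 Pa / 509000 m = 1.77×10⁻³ Pa/m
Geostrophic balance (pressure-gradient force = Coriolis force):
V_g = (1/(fρ)) |∂P/∂n| = 1.77×10⁻³ / (1.29×10⁻⁴ × 1.10) = 12.5 m/s

12.5 m s⁻¹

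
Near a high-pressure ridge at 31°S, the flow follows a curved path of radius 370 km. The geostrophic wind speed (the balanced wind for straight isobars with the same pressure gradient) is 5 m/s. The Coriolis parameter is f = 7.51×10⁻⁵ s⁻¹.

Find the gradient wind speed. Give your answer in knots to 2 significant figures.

Around a high, pressure-gradient force acts outward with centrifugal, so Coriolis balances both:
fV = (1/ρ)|∂P/∂n| + V²/R  →  V² − fR·V + fR·V_g = 0
With fR = 7.51×10⁻⁵ × 370×10³ m = 27.8 m/s:
V = [fR − √((fR)² − 4 fR V_g)]/2 = [27.8 − √(27.8² − 4×27.8×5)]/2 = 6.54 m/s
Supergeostrophic (V > V_g = 5 m/s), as expected around a high.
Converting: 6.54 m/s × 1.944 = 13 knots

13 knots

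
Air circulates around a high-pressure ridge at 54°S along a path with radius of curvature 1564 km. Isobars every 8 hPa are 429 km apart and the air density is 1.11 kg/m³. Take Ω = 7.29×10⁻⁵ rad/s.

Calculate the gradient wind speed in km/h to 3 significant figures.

56.0 km/h

Coriolis parameter at 54°S:
f = 2Ω sin φ = 2 × 7.29×10⁻⁵ × sin 54° = 1.18×10⁻⁴ s⁻¹
Pressure gradient: |∂P/∂n| = 800 Pa / 429000 m = 1.86×10⁻³ Pa/m
Geostrophic speed: V_g = |∂P/∂n|/(fρ) = 1.86×10⁻³/(1.18×10⁻⁴ × 1.11) = 14.2 m/s
Around a high, pressure-gradient force acts outward with centrifugal, so Coriolis balances both:
fV = (1/ρ)|∂P/∂n| + V²/R  →  V² − fR·V + fR·V_g = 0
With fR = 1.18×10⁻⁴ × 1564×10³ m = 184 m/s:
V = [fR − √((fR)² − 4 fR V_g)]/2 = [184 − √(184² − 4×184×14.2)]/2 = 15.6 m/s
Supergeostrophic (V > V_g = 14.2 m/s), as expected around a high.
Converting: 15.6 m/s × 3.6 = 56.0 km/h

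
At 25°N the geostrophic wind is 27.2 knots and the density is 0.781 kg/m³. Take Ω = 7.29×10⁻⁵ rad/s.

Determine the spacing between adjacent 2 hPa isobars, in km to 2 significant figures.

Coriolis parameter at 25°N:
f = 2Ω sin φ = 2 × 7.29×10⁻⁵ × sin 25° = 6.16×10⁻⁵ s⁻¹
Wind speed in SI: 27.2 knots = 14.0 m/s
Geostrophic balance rearranged: |∂P/∂n| = f ρ V_g
|∂P/∂n| = 6.16×10⁻⁵ × 0.781 × 14.0 = 6.73×10⁻⁴ Pa/m
Isobar spacing: Δn = ΔP/|∂P/∂n| = 200 Pa / 6.73×10⁻⁴ Pa/m = 297007 m ≈ 300 km

300 km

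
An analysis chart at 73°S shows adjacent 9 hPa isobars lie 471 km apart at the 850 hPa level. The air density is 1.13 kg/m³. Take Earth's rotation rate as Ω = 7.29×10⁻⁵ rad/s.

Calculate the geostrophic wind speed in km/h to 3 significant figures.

Coriolis parameter at 73°S:
f = 2Ω sin φ = 2 × 7.29×10⁻⁵ × sin 73° = 1.39×10⁻⁴ s⁻¹
Pressure gradient: |∂P/∂n| = 900 Pa / 471000 m = 1.91×10⁻³ Pa/m
Geostrophic balance (pressure-gradient force = Coriolis force):
V_g = (1/(fρ)) |∂P/∂n| = 1.91×10⁻³ / (1.39×10⁻⁴ × 1.13) = 12.1 m/s
Converting: 12.1 m/s × 3.6 = 43.7 km/h

43.7 km/h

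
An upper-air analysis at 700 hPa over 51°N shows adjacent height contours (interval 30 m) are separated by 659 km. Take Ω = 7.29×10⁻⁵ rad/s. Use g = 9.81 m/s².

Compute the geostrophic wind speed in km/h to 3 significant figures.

14.2 km/h

Coriolis parameter at 51°N:
f = 2Ω sin φ = 2 × 7.29×10⁻⁵ × sin 51° = 1.13×10⁻⁴ s⁻¹
Height gradient: |∂Z/∂n| = 30 m / 659000 m = 4.55×10⁻⁵
On a pressure surface, geostrophic balance gives V_g = (g/f)|∂Z/∂n|:
V_g = 9.81 × 4.55×10⁻⁵ / 1.13×10⁻⁴ = 3.94 m/s
Converting: 3.94 m/s × 3.6 = 14.2 km/h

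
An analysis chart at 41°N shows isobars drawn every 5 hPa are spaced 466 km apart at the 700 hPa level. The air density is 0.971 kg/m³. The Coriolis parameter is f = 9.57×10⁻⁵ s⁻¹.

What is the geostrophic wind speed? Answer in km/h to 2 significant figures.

42 km/h

Pressure gradient: |∂P/∂n| = 500 Pa / 466000 m = 1.07×10⁻³ Pa/m
Geostrophic balance (pressure-gradient force = Coriolis force):
V_g = (1/(fρ)) |∂P/∂n| = 1.07×10⁻³ / (9.57×10⁻⁵ × 0.971) = 11.5 m/s
Converting: 11.5 m/s × 3.6 = 42 km/h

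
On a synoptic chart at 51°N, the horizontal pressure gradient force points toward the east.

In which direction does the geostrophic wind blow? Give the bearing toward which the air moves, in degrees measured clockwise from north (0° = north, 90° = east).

The pressure-gradient force points toward the east (bearing 090°).
Geostrophic balance: in the Northern Hemisphere the Coriolis force deflects motion to the right, so the geostrophic wind blows 90° to the right of the pressure-gradient force (low pressure on the left).
Rotating 090° by 90° clockwise gives 180° — the wind blows toward the south.

180°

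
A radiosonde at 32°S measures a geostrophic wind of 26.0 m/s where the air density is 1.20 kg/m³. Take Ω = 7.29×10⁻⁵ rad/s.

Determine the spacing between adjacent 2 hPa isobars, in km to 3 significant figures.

83.0 km

Coriolis parameter at 32°S:
f = 2Ω sin φ = 2 × 7.29×10⁻⁵ × sin 32° = 7.73×10⁻⁵ s⁻¹
Geostrophic balance rearranged: |∂P/∂n| = f ρ V_g
|∂P/∂n| = 7.73×10⁻⁵ × 1.20 × 26.0 = 2.41×10⁻³ Pa/m
Isobar spacing: Δn = ΔP/|∂P/∂n| = 200 Pa / 2.41×10⁻³ Pa/m = 82968 m ≈ 83.0 km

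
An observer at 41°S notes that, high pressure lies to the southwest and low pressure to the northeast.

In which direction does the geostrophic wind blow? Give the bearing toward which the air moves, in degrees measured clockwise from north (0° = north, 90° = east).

The pressure-gradient force points toward the northeast (bearing 045°).
Geostrophic balance: in the Southern Hemisphere the Coriolis force deflects motion to the left, so the geostrophic wind blows 90° to the left of the pressure-gradient force (low pressure on the right).
Rotating 045° by 90° counterclockwise gives 315° — the wind blows toward the northwest.

315°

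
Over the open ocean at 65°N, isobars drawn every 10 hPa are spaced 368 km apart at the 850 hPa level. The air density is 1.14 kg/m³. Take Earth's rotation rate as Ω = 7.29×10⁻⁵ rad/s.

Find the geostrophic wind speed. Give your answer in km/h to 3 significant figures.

Coriolis parameter at 65°N:
f = 2Ω sin φ = 2 × 7.29×10⁻⁵ × sin 65° = 1.32×10⁻⁴ s⁻¹
Pressure gradient: |∂P/∂n| = 1000 Pa / 368000 m = 2.72×10⁻³ Pa/m
Geostrophic balance (pressure-gradient force = Coriolis force):
V_g = (1/(fρ)) |∂P/∂n| = 2.72×10⁻³ / (1.32×10⁻⁴ × 1.14) = 18.0 m/s
Converting: 18.0 m/s × 3.6 = 64.9 km/h

64.9 km/h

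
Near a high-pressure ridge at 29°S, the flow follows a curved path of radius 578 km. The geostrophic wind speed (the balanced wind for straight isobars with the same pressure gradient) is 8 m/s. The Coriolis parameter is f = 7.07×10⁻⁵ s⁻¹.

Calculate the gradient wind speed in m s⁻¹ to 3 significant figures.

10.9 m s⁻¹

Around a high, pressure-gradient force acts outward with centrifugal, so Coriolis balances both:
fV = (1/ρ)|∂P/∂n| + V²/R  →  V² − fR·V + fR·V_g = 0
With fR = 7.07×10⁻⁵ × 578×10³ m = 40.9 m/s:
V = [fR − √((fR)² − 4 fR V_g)]/2 = [40.9 − √(40.9² − 4×40.9×8)]/2 = 10.9 m/s
Supergeostrophic (V > V_g = 8 m/s), as expected around a high.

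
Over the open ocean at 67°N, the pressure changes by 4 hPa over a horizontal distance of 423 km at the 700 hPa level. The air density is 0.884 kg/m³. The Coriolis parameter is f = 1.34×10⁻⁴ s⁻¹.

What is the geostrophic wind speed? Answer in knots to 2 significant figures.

16 knots

Pressure gradient: |∂P/∂n| = 400 Pa / 423000 m = 9.46×10⁻⁴ Pa/m
Geostrophic balance (pressure-gradient force = Coriolis force):
V_g = (1/(fρ)) |∂P/∂n| = 9.46×10⁻⁴ / (1.34×10⁻⁴ × 0.884) = 7.98 m/s
Converting: 7.98 m/s × 1.944 = 16 knots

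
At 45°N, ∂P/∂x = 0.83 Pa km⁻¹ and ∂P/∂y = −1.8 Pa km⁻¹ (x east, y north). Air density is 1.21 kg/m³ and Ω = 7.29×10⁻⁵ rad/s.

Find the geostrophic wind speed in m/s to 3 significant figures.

15.9 m/s

Coriolis parameter at 45°N:
f = 2Ω sin φ = 2 × 7.29×10⁻⁵ × sin 45° = 1.03×10⁻⁴ s⁻¹
Component geostrophic relations (x east, y north):
u_g = −(1/(fρ)) ∂P/∂y,  v_g = (1/(fρ)) ∂P/∂x
u_g = −(−1.8×10⁻³)/(1.03×10⁻⁴ × 1.21) = 14.4 m/s;  v_g = (0.83×10⁻³)/(1.03×10⁻⁴ × 1.21) = 6.65 m/s
|V_g| = √(u_g² + v_g²) = 15.9 m/s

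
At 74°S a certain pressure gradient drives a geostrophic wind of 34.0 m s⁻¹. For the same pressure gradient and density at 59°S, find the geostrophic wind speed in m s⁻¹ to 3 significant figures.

38.1 m s⁻¹

With the same pressure gradient and density, V_g ∝ 1/f ∝ 1/sin φ.
V₂ = V₁ · sin φ₁ / sin φ₂ = 34.0 × sin 74° / sin 59°
V₂ = 34.0 × 0.9613/0.8572 = 38.1 m s⁻¹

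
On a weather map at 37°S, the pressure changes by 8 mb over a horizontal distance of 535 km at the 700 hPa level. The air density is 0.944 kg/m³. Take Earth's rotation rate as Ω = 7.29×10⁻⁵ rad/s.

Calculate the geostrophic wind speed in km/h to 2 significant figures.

65 km/h

Coriolis parameter at 37°S:
f = 2Ω sin φ = 2 × 7.29×10⁻⁵ × sin 37° = 8.77×10⁻⁵ s⁻¹
Pressure gradient: |∂P/∂n| = 800 Pa / 535000 m = 1.50×10⁻³ Pa/m
Geostrophic balance (pressure-gradient force = Coriolis force):
V_g = (1/(fρ)) |∂P/∂n| = 1.50×10⁻³ / (8.77×10⁻⁵ × 0.944) = 18.1 m/s
Converting: 18.1 m/s × 3.6 = 65 km/h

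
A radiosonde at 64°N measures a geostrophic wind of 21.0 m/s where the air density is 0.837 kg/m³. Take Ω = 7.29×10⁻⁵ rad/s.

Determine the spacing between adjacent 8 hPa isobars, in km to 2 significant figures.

Coriolis parameter at 64°N:
f = 2Ω sin φ = 2 × 7.29×10⁻⁵ × sin 64° = 1.31×10⁻⁴ s⁻¹
Geostrophic balance rearranged: |∂P/∂n| = f ρ V_g
|∂P/∂n| = 1.31×10⁻⁴ × 0.837 × 21.0 = 2.30×10⁻³ Pa/m
Isobar spacing: Δn = ΔP/|∂P/∂n| = 800 Pa / 2.30×10⁻³ Pa/m = 347318 m ≈ 350 km

350 km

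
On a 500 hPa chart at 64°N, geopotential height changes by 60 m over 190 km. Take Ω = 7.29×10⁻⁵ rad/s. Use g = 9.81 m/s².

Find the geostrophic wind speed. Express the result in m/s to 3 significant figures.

Coriolis parameter at 64°N:
f = 2Ω sin φ = 2 × 7.29×10⁻⁵ × sin 64° = 1.31×10⁻⁴ s⁻¹
Height gradient: |∂Z/∂n| = 60 m / 190000 m = 3.16×10⁻⁴
On a pressure surface, geostrophic balance gives V_g = (g/f)|∂Z/∂n|:
V_g = 9.81 × 3.16×10⁻⁴ / 1.31×10⁻⁴ = 23.6 m/s

23.6 m/s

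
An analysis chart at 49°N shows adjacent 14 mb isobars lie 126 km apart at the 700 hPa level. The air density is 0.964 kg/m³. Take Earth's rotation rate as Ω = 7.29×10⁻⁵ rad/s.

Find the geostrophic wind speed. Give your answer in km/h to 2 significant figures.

Coriolis parameter at 49°N:
f = 2Ω sin φ = 2 × 7.29×10⁻⁵ × sin 49° = 1.10×10⁻⁴ s⁻¹
Pressure gradient: |∂P/∂n| = 1400 Pa / 126000 m = 1.11×10⁻² Pa/m
Geostrophic balance (pressure-gradient force = Coriolis force):
V_g = (1/(fρ)) |∂P/∂n| = 1.11×10⁻² / (1.10×10⁻⁴ × 0.964) = 105 m/s
Converting: 105 m/s × 3.6 = 380 km/h

380 km/h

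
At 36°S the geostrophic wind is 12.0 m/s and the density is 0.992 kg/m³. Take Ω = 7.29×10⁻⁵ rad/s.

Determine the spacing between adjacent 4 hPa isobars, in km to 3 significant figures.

Coriolis parameter at 36°S:
f = 2Ω sin φ = 2 × 7.29×10⁻⁵ × sin 36° = 8.57×10⁻⁵ s⁻¹
Geostrophic balance rearranged: |∂P/∂n| = f ρ V_g
|∂P/∂n| = 8.57×10⁻⁵ × 0.992 × 12.0 = 1.02×10⁻³ Pa/m
Isobar spacing: Δn = ΔP/|∂P/∂n| = 400 Pa / 1.02×10⁻³ Pa/m = 392095 m ≈ 392 km

392 km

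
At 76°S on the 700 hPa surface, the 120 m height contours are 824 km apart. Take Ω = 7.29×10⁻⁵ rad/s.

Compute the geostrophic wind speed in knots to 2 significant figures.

Coriolis parameter at 76°S:
f = 2Ω sin φ = 2 × 7.29×10⁻⁵ × sin 76° = 1.41×10⁻⁴ s⁻¹
Height gradient: |∂Z/∂n| = 120 m / 824000 m = 1.46×10⁻⁴
On a pressure surface, geostrophic balance gives V_g = (g/f)|∂Z/∂n|:
V_g = 9.81 × 1.46×10⁻⁴ / 1.41×10⁻⁴ = 10.1 m/s
Converting: 10.1 m/s × 1.944 = 20 knots

20 knots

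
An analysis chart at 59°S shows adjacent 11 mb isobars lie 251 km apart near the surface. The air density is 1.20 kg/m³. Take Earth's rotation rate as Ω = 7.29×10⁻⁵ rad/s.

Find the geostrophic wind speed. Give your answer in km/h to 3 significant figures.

105 km/h

Coriolis parameter at 59°S:
f = 2Ω sin φ = 2 × 7.29×10⁻⁵ × sin 59° = 1.25×10⁻⁴ s⁻¹
Pressure gradient: |∂P/∂n| = 1100 Pa / 251000 m = 4.38×10⁻³ Pa/m
Geostrophic balance (pressure-gradient force = Coriolis force):
V_g = (1/(fρ)) |∂P/∂n| = 4.38×10⁻³ / (1.25×10⁻⁴ × 1.20) = 29.2 m/s
Converting: 29.2 m/s × 3.6 = 105 km/h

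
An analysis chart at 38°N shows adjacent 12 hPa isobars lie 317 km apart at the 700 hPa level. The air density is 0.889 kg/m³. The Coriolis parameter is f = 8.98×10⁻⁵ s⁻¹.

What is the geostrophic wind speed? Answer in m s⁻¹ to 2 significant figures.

47 m s⁻¹

Pressure gradient: |∂P/∂n| = 1200 Pa / 317000 m = 3.79×10⁻³ Pa/m
Geostrophic balance (pressure-gradient force = Coriolis force):
V_g = (1/(fρ)) |∂P/∂n| = 3.79×10⁻³ / (8.98×10⁻⁵ × 0.889) = 47.4 m/s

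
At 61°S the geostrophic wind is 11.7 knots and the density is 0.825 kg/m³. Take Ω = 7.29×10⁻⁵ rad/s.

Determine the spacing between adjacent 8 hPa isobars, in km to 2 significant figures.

Coriolis parameter at 61°S:
f = 2Ω sin φ = 2 × 7.29×10⁻⁵ × sin 61° = 1.28×10⁻⁴ s⁻¹
Wind speed in SI: 11.7 knots = 6.02 m/s
Geostrophic balance rearranged: |∂P/∂n| = f ρ V_g
|∂P/∂n| = 1.28×10⁻⁴ × 0.825 × 6.02 = 6.33×10⁻⁴ Pa/m
Isobar spacing: Δn = ΔP/|∂P/∂n| = 800 Pa / 6.33×10⁻⁴ Pa/m = 1263384 m ≈ 1300 km

1300 km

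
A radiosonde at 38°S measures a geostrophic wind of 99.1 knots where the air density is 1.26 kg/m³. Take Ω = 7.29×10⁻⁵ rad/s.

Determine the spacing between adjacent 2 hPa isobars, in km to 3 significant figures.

34.7 km

Coriolis parameter at 38°S:
f = 2Ω sin φ = 2 × 7.29×10⁻⁵ × sin 38° = 8.98×10⁻⁵ s⁻¹
Wind speed in SI: 99.1 knots = 51.0 m/s
Geostrophic balance rearranged: |∂P/∂n| = f ρ V_g
|∂P/∂n| = 8.98×10⁻⁵ × 1.26 × 51.0 = 5.77×10⁻³ Pa/m
Isobar spacing: Δn = ΔP/|∂P/∂n| = 200 Pa / 5.77×10⁻³ Pa/m = 34686 m ≈ 34.7 km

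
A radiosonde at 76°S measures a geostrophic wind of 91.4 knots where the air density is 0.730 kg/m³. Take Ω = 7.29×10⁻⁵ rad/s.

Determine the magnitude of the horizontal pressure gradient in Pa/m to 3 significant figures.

Coriolis parameter at 76°S:
f = 2Ω sin φ = 2 × 7.29×10⁻⁵ × sin 76° = 1.41×10⁻⁴ s⁻¹
Wind speed in SI: 91.4 knots = 47.0 m/s
Geostrophic balance rearranged: |∂P/∂n| = f ρ V_g
|∂P/∂n| = 1.41×10⁻⁴ × 0.730 × 47.0 = 4.86×10⁻³ Pa/m

4.86×10⁻³ Pa/m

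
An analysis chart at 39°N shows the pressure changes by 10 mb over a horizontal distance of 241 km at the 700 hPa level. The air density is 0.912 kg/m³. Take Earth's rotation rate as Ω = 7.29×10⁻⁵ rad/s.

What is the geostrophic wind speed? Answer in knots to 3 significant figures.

96.4 knots

Coriolis parameter at 39°N:
f = 2Ω sin φ = 2 × 7.29×10⁻⁵ × sin 39° = 9.18×10⁻⁵ s⁻¹
Pressure gradient: |∂P/∂n| = 1000 Pa / 241000 m = 4.15×10⁻³ Pa/m
Geostrophic balance (pressure-gradient force = Coriolis force):
V_g = (1/(fρ)) |∂P/∂n| = 4.15×10⁻³ / (9.18×10⁻⁵ × 0.912) = 49.6 m/s
Converting: 49.6 m/s × 1.944 = 96.4 knots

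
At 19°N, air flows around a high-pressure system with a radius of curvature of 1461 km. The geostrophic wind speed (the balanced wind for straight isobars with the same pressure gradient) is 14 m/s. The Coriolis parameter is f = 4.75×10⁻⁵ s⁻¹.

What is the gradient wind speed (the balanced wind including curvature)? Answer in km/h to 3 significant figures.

70.0 km/h

Around a high, pressure-gradient force acts outward with centrifugal, so Coriolis balances both:
fV = (1/ρ)|∂P/∂n| + V²/R  →  V² − fR·V + fR·V_g = 0
With fR = 4.75×10⁻⁵ × 1461×10³ m = 69.4 m/s:
V = [fR − √((fR)² − 4 fR V_g)]/2 = [69.4 − √(69.4² − 4×69.4×14)]/2 = 19.5 m/s
Supergeostrophic (V > V_g = 14 m/s), as expected around a high.
Converting: 19.5 m/s × 3.6 = 70.0 km/h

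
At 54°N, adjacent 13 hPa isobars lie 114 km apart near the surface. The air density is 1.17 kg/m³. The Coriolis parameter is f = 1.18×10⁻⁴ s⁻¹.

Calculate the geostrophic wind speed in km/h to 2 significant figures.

Pressure gradient: |∂P/∂n| = 1300 Pa / 114000 m = 1.14×10⁻² Pa/m
Geostrophic balance (pressure-gradient force = Coriolis force):
V_g = (1/(fρ)) |∂P/∂n| = 1.14×10⁻² / (1.18×10⁻⁴ × 1.17) = 82.6 m/s
Converting: 82.6 m/s × 3.6 = 300 km/h

300 km/h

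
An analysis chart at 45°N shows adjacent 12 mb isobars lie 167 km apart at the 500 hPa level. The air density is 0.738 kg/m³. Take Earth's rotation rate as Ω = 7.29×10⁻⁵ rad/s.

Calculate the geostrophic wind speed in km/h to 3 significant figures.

Coriolis parameter at 45°N:
f = 2Ω sin φ = 2 × 7.29×10⁻⁵ × sin 45° = 1.03×10⁻⁴ s⁻¹
Pressure gradient: |∂P/∂n| = 1200 Pa / 167000 m = 7.19×10⁻³ Pa/m
Geostrophic balance (pressure-gradient force = Coriolis force):
V_g = (1/(fρ)) |∂P/∂n| = 7.19×10⁻³ / (1.03×10⁻⁴ × 0.738) = 94.4 m/s
Converting: 94.4 m/s × 3.6 = 340 km/h

340 km/h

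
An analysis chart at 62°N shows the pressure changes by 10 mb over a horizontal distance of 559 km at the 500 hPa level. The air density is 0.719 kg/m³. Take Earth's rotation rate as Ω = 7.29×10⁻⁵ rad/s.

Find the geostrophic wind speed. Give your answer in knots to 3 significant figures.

Coriolis parameter at 62°N:
f = 2Ω sin φ = 2 × 7.29×10⁻⁵ × sin 62° = 1.29×10⁻⁴ s⁻¹
Pressure gradient: |∂P/∂n| = 1000 Pa / 559000 m = 1.79×10⁻³ Pa/m
Geostrophic balance (pressure-gradient force = Coriolis force):
V_g = (1/(fρ)) |∂P/∂n| = 1.79×10⁻³ / (1.29×10⁻⁴ × 0.719) = 19.3 m/s
Converting: 19.3 m/s × 1.944 = 37.6 knots

37.6 knots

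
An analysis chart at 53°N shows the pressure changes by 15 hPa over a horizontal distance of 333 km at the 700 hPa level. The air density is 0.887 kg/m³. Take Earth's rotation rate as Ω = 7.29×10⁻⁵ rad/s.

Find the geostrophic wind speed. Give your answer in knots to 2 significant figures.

Coriolis parameter at 53°N:
f = 2Ω sin φ = 2 × 7.29×10⁻⁵ × sin 53° = 1.16×10⁻⁴ s⁻¹
Pressure gradient: |∂P/∂n| = 1500 Pa / 333000 m = 4.50×10⁻³ Pa/m
Geostrophic balance (pressure-gradient force = Coriolis force):
V_g = (1/(fρ)) |∂P/∂n| = 4.50×10⁻³ / (1.16×10⁻⁴ × 0.887) = 43.6 m/s
Converting: 43.6 m/s × 1.944 = 85 knots

85 knots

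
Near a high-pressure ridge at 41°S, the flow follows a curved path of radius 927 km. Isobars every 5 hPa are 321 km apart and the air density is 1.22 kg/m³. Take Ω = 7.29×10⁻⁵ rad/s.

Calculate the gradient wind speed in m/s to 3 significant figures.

Coriolis parameter at 41°S:
f = 2Ω sin φ = 2 × 7.29×10⁻⁵ × sin 41° = 9.57×10⁻⁵ s⁻¹
Pressure gradient: |∂P/∂n| = 500 Pa / 321000 m = 1.56×10⁻³ Pa/m
Geostrophic speed: V_g = |∂P/∂n|/(fρ) = 1.56×10⁻³/(9.57×10⁻⁵ × 1.22) = 13.3 m/s
Around a high, pressure-gradient force acts outward with centrifugal, so Coriolis balances both:
fV = (1/ρ)|∂P/∂n| + V²/R  →  V² − fR·V + fR·V_g = 0
With fR = 9.57×10⁻⁵ × 927×10³ m = 88.7 m/s:
V = [fR − √((fR)² − 4 fR V_g)]/2 = [88.7 − √(88.7² − 4×88.7×13.3)]/2 = 16.4 m/s
Supergeostrophic (V > V_g = 13.3 m/s), as expected around a high.

16.4 m/s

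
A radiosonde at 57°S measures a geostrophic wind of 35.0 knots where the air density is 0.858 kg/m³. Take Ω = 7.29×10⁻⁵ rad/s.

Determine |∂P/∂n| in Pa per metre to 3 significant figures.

1.89×10⁻³ Pa/m

Coriolis parameter at 57°S:
f = 2Ω sin φ = 2 × 7.29×10⁻⁵ × sin 57° = 1.22×10⁻⁴ s⁻¹
Wind speed in SI: 35.0 knots = 18.0 m/s
Geostrophic balance rearranged: |∂P/∂n| = f ρ V_g
|∂P/∂n| = 1.22×10⁻⁴ × 0.858 × 18.0 = 1.89×10⁻³ Pa/m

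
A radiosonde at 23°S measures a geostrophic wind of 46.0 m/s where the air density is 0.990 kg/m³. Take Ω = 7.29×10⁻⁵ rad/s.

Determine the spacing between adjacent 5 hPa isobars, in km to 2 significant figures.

Coriolis parameter at 23°S:
f = 2Ω sin φ = 2 × 7.29×10⁻⁵ × sin 23° = 5.70×10⁻⁵ s⁻¹
Geostrophic balance rearranged: |∂P/∂n| = f ρ V_g
|∂P/∂n| = 5.70×10⁻⁵ × 0.990 × 46.0 = 2.59×10⁻³ Pa/m
Isobar spacing: Δn = ΔP/|∂P/∂n| = 500 Pa / 2.59×10⁻³ Pa/m = 192727 m ≈ 190 km

190 km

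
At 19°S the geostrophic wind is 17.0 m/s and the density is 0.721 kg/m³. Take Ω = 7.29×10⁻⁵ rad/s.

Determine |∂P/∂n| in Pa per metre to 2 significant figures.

Coriolis parameter at 19°S:
f = 2Ω sin φ = 2 × 7.29×10⁻⁵ × sin 19° = 4.75×10⁻⁵ s⁻¹
Geostrophic balance rearranged: |∂P/∂n| = f ρ V_g
|∂P/∂n| = 4.75×10⁻⁵ × 0.721 × 17.0 = 5.82×10⁻⁴ Pa/m

5.8×10⁻⁴ Pa/m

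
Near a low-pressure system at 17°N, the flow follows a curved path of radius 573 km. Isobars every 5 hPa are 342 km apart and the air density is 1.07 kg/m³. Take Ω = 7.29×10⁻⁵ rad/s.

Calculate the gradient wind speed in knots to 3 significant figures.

35.6 knots

Coriolis parameter at 17°N:
f = 2Ω sin φ = 2 × 7.29×10⁻⁵ × sin 17° = 4.26×10⁻⁵ s⁻¹
Pressure gradient: |∂P/∂n| = 500 Pa / 342000 m = 1.46×10⁻³ Pa/m
Geostrophic speed: V_g = |∂P/∂n|/(fρ) = 1.46×10⁻³/(4.26×10⁻⁵ × 1.07) = 32.1 m/s
Around a low, centrifugal force acts outward with Coriolis, so pressure-gradient force balances both:
(1/ρ)|∂P/∂n| = fV + V²/R  →  V² + fR·V − fR·V_g = 0
With fR = 4.26×10⁻⁵ × 573×10³ m = 24.4 m/s:
V = [−fR + √((fR)² + 4 fR V_g)]/2 = [−24.4 + √(24.4² + 4×24.4×32.1)]/2 = 18.3 m/s
Subgeostrophic (V < V_g = 32.1 m/s), as expected around a low.
Converting: 18.3 m/s × 1.944 = 35.6 knots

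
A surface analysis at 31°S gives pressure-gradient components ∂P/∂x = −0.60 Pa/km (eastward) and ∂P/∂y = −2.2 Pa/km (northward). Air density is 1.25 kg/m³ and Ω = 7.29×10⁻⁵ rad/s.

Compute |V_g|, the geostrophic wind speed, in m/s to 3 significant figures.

Coriolis parameter at 31°S:
f = 2Ω sin φ = 2 × 7.29×10⁻⁵ × sin 31° = 7.51×10⁻⁵ s⁻¹
In the Southern Hemisphere f is negative: f = −7.51×10⁻⁵ s⁻¹.
Component geostrophic relations (x east, y north):
u_g = −(1/(fρ)) ∂P/∂y,  v_g = (1/(fρ)) ∂P/∂x
u_g = −(−2.2×10⁻³)/(−7.51×10⁻⁵ × 1.25) = −23.4 m/s;  v_g = (−0.60×10⁻³)/(−7.51×10⁻⁵ × 1.25) = 6.39 m/s
|V_g| = √(u_g² + v_g²) = 24.3 m/s

24.3 m/s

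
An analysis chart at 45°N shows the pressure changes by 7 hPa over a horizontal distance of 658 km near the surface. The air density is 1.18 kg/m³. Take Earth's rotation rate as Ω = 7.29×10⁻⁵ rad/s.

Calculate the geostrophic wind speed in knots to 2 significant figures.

Coriolis parameter at 45°N:
f = 2Ω sin φ = 2 × 7.29×10⁻⁵ × sin 45° = 1.03×10⁻⁴ s⁻¹
Pressure gradient: |∂P/∂n| = 700 Pa / 658000 m = 1.06×10⁻³ Pa/m
Geostrophic balance (pressure-gradient force = Coriolis force):
V_g = (1/(fρ)) |∂P/∂n| = 1.06×10⁻³ / (1.03×10⁻⁴ × 1.18) = 8.74 m/s
Converting: 8.74 m/s × 1.944 = 17 knots

17 knots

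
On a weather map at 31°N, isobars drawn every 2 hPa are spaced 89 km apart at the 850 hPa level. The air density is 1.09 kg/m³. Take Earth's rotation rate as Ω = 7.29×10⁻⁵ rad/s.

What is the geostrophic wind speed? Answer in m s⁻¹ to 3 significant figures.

Coriolis parameter at 31°N:
f = 2Ω sin φ = 2 × 7.29×10⁻⁵ × sin 31° = 7.51×10⁻⁵ s⁻¹
Pressure gradient: |∂P/∂n| = 200 Pa / 89000 m = 2.25×10⁻³ Pa/m
Geostrophic balance (pressure-gradient force = Coriolis force):
V_g = (1/(fρ)) |∂P/∂n| = 2.25×10⁻³ / (7.51×10⁻⁵ × 1.09) = 27.5 m/s

27.5 m s⁻¹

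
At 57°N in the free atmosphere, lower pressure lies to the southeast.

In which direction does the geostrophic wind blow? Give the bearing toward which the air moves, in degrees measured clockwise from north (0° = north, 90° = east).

225°

The pressure-gradient force points toward the southeast (bearing 135°).
Geostrophic balance: in the Northern Hemisphere the Coriolis force deflects motion to the right, so the geostrophic wind blows 90° to the right of the pressure-gradient force (low pressure on the left).
Rotating 135° by 90° clockwise gives 225° — the wind blows toward the southwest.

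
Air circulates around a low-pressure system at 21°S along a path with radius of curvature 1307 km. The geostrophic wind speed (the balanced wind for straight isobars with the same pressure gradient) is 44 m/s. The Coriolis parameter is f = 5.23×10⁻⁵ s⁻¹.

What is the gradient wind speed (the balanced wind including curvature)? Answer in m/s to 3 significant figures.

Around a low, centrifugal force acts outward with Coriolis, so pressure-gradient force balances both:
(1/ρ)|∂P/∂n| = fV + V²/R  →  V² + fR·V − fR·V_g = 0
With fR = 5.23×10⁻⁵ × 1307×10³ m = 68.4 m/s:
V = [−fR + √((fR)² + 4 fR V_g)]/2 = [−68.4 + √(68.4² + 4×68.4×44)]/2 = 30.4 m/s
Subgeostrophic (V < V_g = 44 m/s), as expected around a low.

30.4 m/s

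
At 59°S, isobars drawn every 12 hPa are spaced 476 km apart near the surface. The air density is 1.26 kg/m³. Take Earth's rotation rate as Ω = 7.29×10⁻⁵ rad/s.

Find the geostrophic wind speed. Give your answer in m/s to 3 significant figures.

Coriolis parameter at 59°S:
f = 2Ω sin φ = 2 × 7.29×10⁻⁵ × sin 59° = 1.25×10⁻⁴ s⁻¹
Pressure gradient: |∂P/∂n| = 1200 Pa / 476000 m = 2.52×10⁻³ Pa/m
Geostrophic balance (pressure-gradient force = Coriolis force):
V_g = (1/(fρ)) |∂P/∂n| = 2.52×10⁻³ / (1.25×10⁻⁴ × 1.26) = 16.0 m/s

16.0 m/s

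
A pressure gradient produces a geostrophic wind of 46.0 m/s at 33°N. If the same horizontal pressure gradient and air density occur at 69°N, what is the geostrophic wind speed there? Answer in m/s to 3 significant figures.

With the same pressure gradient and density, V_g ∝ 1/f ∝ 1/sin φ.
V₂ = V₁ · sin φ₁ / sin φ₂ = 46.0 × sin 33° / sin 69°
V₂ = 46.0 × 0.5446/0.9336 = 26.8 m/s

26.8 m/s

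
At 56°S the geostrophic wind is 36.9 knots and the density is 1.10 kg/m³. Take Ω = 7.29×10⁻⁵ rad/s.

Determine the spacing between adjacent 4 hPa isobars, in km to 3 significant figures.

158 km

Coriolis parameter at 56°S:
f = 2Ω sin φ = 2 × 7.29×10⁻⁵ × sin 56° = 1.21×10⁻⁴ s⁻¹
Wind speed in SI: 36.9 knots = 19.0 m/s
Geostrophic balance rearranged: |∂P/∂n| = f ρ V_g
|∂P/∂n| = 1.21×10⁻⁴ × 1.10 × 19.0 = 2.52×10⁻³ Pa/m
Isobar spacing: Δn = ΔP/|∂P/∂n| = 400 Pa / 2.52×10⁻³ Pa/m = 158479 m ≈ 158 km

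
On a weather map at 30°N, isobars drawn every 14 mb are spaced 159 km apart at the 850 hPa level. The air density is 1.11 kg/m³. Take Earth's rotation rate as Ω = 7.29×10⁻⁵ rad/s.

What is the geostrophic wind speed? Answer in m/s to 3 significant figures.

Coriolis parameter at 30°N:
f = 2Ω sin φ = 2 × 7.29×10⁻⁵ × sin 30° = 7.29×10⁻⁵ s⁻¹
Pressure gradient: |∂P/∂n| = 1400 Pa / 159000 m = 8.81×10⁻³ Pa/m
Geostrophic balance (pressure-gradient force = Coriolis force):
V_g = (1/(fρ)) |∂P/∂n| = 8.81×10⁻³ / (7.29×10⁻⁵ × 1.11) = 109 m/s

109 m/s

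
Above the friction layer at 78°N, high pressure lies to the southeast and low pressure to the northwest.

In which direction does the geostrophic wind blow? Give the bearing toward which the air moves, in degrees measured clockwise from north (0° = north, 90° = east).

045°

The pressure-gradient force points toward the northwest (bearing 315°).
Geostrophic balance: in the Northern Hemisphere the Coriolis force deflects motion to the right, so the geostrophic wind blows 90° to the right of the pressure-gradient force (low pressure on the left).
Rotating 315° by 90° clockwise gives 045° — the wind blows toward the northeast.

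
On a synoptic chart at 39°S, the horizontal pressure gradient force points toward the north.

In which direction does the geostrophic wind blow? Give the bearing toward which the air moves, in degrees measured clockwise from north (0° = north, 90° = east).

270°

The pressure-gradient force points toward the north (bearing 000°).
Geostrophic balance: in the Southern Hemisphere the Coriolis force deflects motion to the left, so the geostrophic wind blows 90° to the left of the pressure-gradient force (low pressure on the right).
Rotating 000° by 90° counterclockwise gives 270° — the wind blows toward the west.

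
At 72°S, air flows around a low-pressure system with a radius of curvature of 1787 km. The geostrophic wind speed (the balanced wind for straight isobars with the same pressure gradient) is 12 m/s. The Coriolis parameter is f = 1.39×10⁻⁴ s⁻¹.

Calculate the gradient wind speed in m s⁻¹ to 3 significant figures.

11.5 m s⁻¹

Around a low, centrifugal force acts outward with Coriolis, so pressure-gradient force balances both:
(1/ρ)|∂P/∂n| = fV + V²/R  →  V² + fR·V − fR·V_g = 0
With fR = 1.39×10⁻⁴ × 1787×10³ m = 248 m/s:
V = [−fR + √((fR)² + 4 fR V_g)]/2 = [−248 + √(248² + 4×248×12)]/2 = 11.5 m/s
Subgeostrophic (V < V_g = 12 m/s), as expected around a low.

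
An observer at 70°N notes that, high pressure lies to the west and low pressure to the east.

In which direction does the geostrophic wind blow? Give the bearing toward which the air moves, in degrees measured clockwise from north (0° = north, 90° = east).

180°

The pressure-gradient force points toward the east (bearing 090°).
Geostrophic balance: in the Northern Hemisphere the Coriolis force deflects motion to the right, so the geostrophic wind blows 90° to the right of the pressure-gradient force (low pressure on the left).
Rotating 090° by 90° clockwise gives 180° — the wind blows toward the south.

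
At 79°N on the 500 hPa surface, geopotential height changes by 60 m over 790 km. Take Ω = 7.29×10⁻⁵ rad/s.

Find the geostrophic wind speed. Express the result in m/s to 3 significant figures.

5.21 m/s

Coriolis parameter at 79°N:
f = 2Ω sin φ = 2 × 7.29×10⁻⁵ × sin 79° = 1.43×10⁻⁴ s⁻¹
Height gradient: |∂Z/∂n| = 60 m / 790000 m = 7.59×10⁻⁵
On a pressure surface, geostrophic balance gives V_g = (g/f)|∂Z/∂n|:
V_g = 9.81 × 7.59×10⁻⁵ / 1.43×10⁻⁴ = 5.21 m/s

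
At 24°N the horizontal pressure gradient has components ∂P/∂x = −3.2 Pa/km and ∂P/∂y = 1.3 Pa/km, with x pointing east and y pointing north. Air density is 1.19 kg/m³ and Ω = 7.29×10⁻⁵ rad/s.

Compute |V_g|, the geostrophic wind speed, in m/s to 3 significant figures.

48.9 m/s

Coriolis parameter at 24°N:
f = 2Ω sin φ = 2 × 7.29×10⁻⁵ × sin 24° = 5.93×10⁻⁵ s⁻¹
Component geostrophic relations (x east, y north):
u_g = −(1/(fρ)) ∂P/∂y,  v_g = (1/(fρ)) ∂P/∂x
u_g = −(1.3×10⁻³)/(5.93×10⁻⁵ × 1.19) = −18.4 m/s;  v_g = (−3.2×10⁻³)/(5.93×10⁻⁵ × 1.19) = −45.3 m/s
|V_g| = √(u_g² + v_g²) = 48.9 m/s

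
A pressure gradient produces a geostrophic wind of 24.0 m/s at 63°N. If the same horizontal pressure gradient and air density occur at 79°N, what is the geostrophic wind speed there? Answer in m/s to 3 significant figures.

With the same pressure gradient and density, V_g ∝ 1/f ∝ 1/sin φ.
V₂ = V₁ · sin φ₁ / sin φ₂ = 24.0 × sin 63° / sin 79°
V₂ = 24.0 × 0.8910/0.9816 = 21.8 m/s

21.8 m/s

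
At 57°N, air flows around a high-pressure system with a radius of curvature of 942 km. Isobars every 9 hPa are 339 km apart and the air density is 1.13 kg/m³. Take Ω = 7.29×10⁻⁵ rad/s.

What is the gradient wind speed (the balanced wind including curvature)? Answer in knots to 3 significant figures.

47.4 knots

Coriolis parameter at 57°N:
f = 2Ω sin φ = 2 × 7.29×10⁻⁵ × sin 57° = 1.22×10⁻⁴ s⁻¹
Pressure gradient: |∂P/∂n| = 900 Pa / 339000 m = 2.65×10⁻³ Pa/m
Geostrophic speed: V_g = |∂P/∂n|/(fρ) = 2.65×10⁻³/(1.22×10⁻⁴ × 1.13) = 19.2 m/s
Around a high, pressure-gradient force acts outward with centrifugal, so Coriolis balances both:
fV = (1/ρ)|∂P/∂n| + V²/R  →  V² − fR·V + fR·V_g = 0
With fR = 1.22×10⁻⁴ × 942×10³ m = 115 m/s:
V = [fR − √((fR)² − 4 fR V_g)]/2 = [115 − √(115² − 4×115×19.2)]/2 = 24.4 m/s
Supergeostrophic (V > V_g = 19.2 m/s), as expected around a high.
Converting: 24.4 m/s × 1.944 = 47.4 knots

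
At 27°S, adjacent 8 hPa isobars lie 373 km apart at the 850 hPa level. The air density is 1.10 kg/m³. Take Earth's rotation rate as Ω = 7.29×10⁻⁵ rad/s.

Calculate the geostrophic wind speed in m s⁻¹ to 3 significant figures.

Coriolis parameter at 27°S:
f = 2Ω sin φ = 2 × 7.29×10⁻⁵ × sin 27° = 6.62×10⁻⁵ s⁻¹
Pressure gradient: |∂P/∂n| = 800 Pa / 373000 m = 2.14×10⁻³ Pa/m
Geostrophic balance (pressure-gradient force = Coriolis force):
V_g = (1/(fρ)) |∂P/∂n| = 2.14×10⁻³ / (6.62×10⁻⁵ × 1.10) = 29.5 m/s

29.5 m s⁻¹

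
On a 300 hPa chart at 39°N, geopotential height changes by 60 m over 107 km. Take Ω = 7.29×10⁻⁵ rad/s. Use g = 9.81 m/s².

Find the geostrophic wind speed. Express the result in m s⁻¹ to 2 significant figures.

Coriolis parameter at 39°N:
f = 2Ω sin φ = 2 × 7.29×10⁻⁵ × sin 39° = 9.18×10⁻⁵ s⁻¹
Height gradient: |∂Z/∂n| = 60 m / 107000 m = 5.61×10⁻⁴
On a pressure surface, geostrophic balance gives V_g = (g/f)|∂Z/∂n|:
V_g = 9.81 × 5.61×10⁻⁴ / 9.18×10⁻⁵ = 60.0 m/s

60 m s⁻¹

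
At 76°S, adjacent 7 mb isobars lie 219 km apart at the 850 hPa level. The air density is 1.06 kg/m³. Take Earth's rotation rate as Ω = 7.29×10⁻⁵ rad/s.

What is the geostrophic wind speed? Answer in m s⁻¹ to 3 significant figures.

21.3 m s⁻¹

Coriolis parameter at 76°S:
f = 2Ω sin φ = 2 × 7.29×10⁻⁵ × sin 76° = 1.41×10⁻⁴ s⁻¹
Pressure gradient: |∂P/∂n| = 700 Pa / 219000 m = 3.20×10⁻³ Pa/m
Geostrophic balance (pressure-gradient force = Coriolis force):
V_g = (1/(fρ)) |∂P/∂n| = 3.20×10⁻³ / (1.41×10⁻⁴ × 1.06) = 21.3 m/s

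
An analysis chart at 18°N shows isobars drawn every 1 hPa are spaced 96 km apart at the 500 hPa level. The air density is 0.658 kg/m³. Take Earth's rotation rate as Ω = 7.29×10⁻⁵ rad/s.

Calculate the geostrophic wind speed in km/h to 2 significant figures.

130 km/h

Coriolis parameter at 18°N:
f = 2Ω sin φ = 2 × 7.29×10⁻⁵ × sin 18° = 4.51×10⁻⁵ s⁻¹
Pressure gradient: |∂P/∂n| = 100 Pa / 96000 m = 1.04×10⁻³ Pa/m
Geostrophic balance (pressure-gradient force = Coriolis force):
V_g = (1/(fρ)) |∂P/∂n| = 1.04×10⁻³ / (4.51×10⁻⁵ × 0.658) = 35.1 m/s
Converting: 35.1 m/s × 3.6 = 130 km/h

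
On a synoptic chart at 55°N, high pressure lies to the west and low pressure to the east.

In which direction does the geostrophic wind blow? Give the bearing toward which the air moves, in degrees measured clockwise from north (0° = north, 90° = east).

The pressure-gradient force points toward the east (bearing 090°).
Geostrophic balance: in the Northern Hemisphere the Coriolis force deflects motion to the right, so the geostrophic wind blows 90° to the right of the pressure-gradient force (low pressure on the left).
Rotating 090° by 90° clockwise gives 180° — the wind blows toward the south.

180°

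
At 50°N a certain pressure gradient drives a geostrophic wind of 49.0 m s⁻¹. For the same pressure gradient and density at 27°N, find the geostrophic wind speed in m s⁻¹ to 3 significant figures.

82.7 m s⁻¹

With the same pressure gradient and density, V_g ∝ 1/f ∝ 1/sin φ.
V₂ = V₁ · sin φ₁ / sin φ₂ = 49.0 × sin 50° / sin 27°
V₂ = 49.0 × 0.7660/0.4540 = 82.7 m s⁻¹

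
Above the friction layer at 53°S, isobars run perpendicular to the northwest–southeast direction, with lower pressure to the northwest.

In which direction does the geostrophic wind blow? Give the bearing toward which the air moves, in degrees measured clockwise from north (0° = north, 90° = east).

The pressure-gradient force points toward the northwest (bearing 315°).
Geostrophic balance: in the Southern Hemisphere the Coriolis force deflects motion to the left, so the geostrophic wind blows 90° to the left of the pressure-gradient force (low pressure on the right).
Rotating 315° by 90° counterclockwise gives 225° — the wind blows toward the southwest.

225°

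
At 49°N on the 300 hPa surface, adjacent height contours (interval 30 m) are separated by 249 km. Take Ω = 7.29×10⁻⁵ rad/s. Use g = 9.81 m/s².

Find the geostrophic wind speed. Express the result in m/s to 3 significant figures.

10.7 m/s

Coriolis parameter at 49°N:
f = 2Ω sin φ = 2 × 7.29×10⁻⁵ × sin 49° = 1.10×10⁻⁴ s⁻¹
Height gradient: |∂Z/∂n| = 30 m / 249000 m = 1.20×10⁻⁴
On a pressure surface, geostrophic balance gives V_g = (g/f)|∂Z/∂n|:
V_g = 9.81 × 1.20×10⁻⁴ / 1.10×10⁻⁴ = 10.7 m/s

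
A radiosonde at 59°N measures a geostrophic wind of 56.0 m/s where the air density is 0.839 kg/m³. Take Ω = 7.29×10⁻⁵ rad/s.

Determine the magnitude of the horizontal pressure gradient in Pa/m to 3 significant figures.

5.87×10⁻³ Pa/m

Coriolis parameter at 59°N:
f = 2Ω sin φ = 2 × 7.29×10⁻⁵ × sin 59° = 1.25×10⁻⁴ s⁻¹
Geostrophic balance rearranged: |∂P/∂n| = f ρ V_g
|∂P/∂n| = 1.25×10⁻⁴ × 0.839 × 56.0 = 5.87×10⁻³ Pa/m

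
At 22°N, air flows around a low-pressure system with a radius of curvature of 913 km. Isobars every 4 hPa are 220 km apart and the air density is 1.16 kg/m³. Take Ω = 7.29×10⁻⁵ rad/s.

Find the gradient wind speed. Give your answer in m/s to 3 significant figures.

Coriolis parameter at 22°N:
f = 2Ω sin φ = 2 × 7.29×10⁻⁵ × sin 22° = 5.46×10⁻⁵ s⁻¹
Pressure gradient: |∂P/∂n| = 400 Pa / 220000 m = 1.82×10⁻³ Pa/m
Geostrophic speed: V_g = |∂P/∂n|/(fρ) = 1.82×10⁻³/(5.46×10⁻⁵ × 1.16) = 28.7 m/s
Around a low, centrifugal force acts outward with Coriolis, so pressure-gradient force balances both:
(1/ρ)|∂P/∂n| = fV + V²/R  →  V² + fR·V − fR·V_g = 0
With fR = 5.46×10⁻⁵ × 913×10³ m = 49.9 m/s:
V = [−fR + √((fR)² + 4 fR V_g)]/2 = [−49.9 + √(49.9² + 4×49.9×28.7)]/2 = 20.4 m/s
Subgeostrophic (V < V_g = 28.7 m/s), as expected around a low.

20.4 m/s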